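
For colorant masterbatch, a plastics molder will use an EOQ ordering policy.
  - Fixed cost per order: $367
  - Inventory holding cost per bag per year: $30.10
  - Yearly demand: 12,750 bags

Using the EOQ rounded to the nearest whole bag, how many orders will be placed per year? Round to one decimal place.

22.8 orders per year

Q* = √(2·D·S / H) = √(2·12,750·367 / 30.1) = √310,913.6 ≈ 557.60 → Q = 558
N = D/Q = 12,750/558 ≈ 22.849 orders/yr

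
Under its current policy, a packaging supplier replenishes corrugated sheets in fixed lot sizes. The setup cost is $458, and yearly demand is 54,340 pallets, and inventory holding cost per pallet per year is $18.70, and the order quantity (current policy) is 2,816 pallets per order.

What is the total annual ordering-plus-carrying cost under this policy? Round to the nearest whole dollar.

Orders/yr = 54,340/2,816 = 19.297; ordering cost = 19.297 × $458 = $8,837.97
Average inventory = 2,816/2 = 1408; holding cost = 1408 × $18.7 = $26,329.60
Total = $8,837.97 + $26,329.60 = $35,167.57

$35,168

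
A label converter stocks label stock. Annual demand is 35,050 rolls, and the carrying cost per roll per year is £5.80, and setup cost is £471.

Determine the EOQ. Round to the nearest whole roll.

2DS/H = 2·35,050·471/5.8 = 5,692,603.45
EOQ = √5,692,603.45 ≈ 2,385.92

2,386 rolls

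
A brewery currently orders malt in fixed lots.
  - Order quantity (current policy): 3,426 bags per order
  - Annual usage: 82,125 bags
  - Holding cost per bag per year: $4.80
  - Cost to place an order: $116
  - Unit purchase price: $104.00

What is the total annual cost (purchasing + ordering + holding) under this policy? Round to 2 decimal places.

$8,552,003.05

Annual ordering cost = (D/Q)·S = (82,125/3,426) × 116 = $2,780.65
Annual holding cost  = (Q/2)·H = (3,426/2) × 4.8 = $8,222.40
Purchase cost = D·C = 82,125 × 104 = $8,541,000.00
Total = $2,780.65 + $8,222.40 + $8,541,000.00 = $8,552,003.05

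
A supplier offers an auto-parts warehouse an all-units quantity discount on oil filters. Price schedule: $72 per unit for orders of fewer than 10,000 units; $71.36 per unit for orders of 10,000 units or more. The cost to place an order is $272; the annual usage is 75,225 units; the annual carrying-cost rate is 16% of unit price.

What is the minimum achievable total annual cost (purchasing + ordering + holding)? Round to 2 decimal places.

H₁ = 16%×$72 = $11.5200;  H₂ = 16%×$71.36 = $11.4176
EOQ₁ = √(2×75,225×272/11.5200) = 1,884.75  (< 10,000, feasible at tier 1)
EOQ₂ = √(2×75,225×272/11.4176) = 1,893.19  (< 10,000 → use Q = 10,000 at tier-2 price)
TC(tier 1 (EOQ₁), Q≈1,884.8) = $5,437,912.35
TC(tier 2, Q≈10,000.0) = $5,427,190.12
Minimum at tier 2: $5,427,190.12

$5,427,190.12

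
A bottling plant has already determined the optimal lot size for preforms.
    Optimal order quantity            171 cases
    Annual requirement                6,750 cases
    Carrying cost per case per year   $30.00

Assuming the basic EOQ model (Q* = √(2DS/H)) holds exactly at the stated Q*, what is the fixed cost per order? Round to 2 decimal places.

Since Q* = (2DS/H)^½, squaring gives Q*²·H = 2DS.
S = Q²H / (2D) = 171² × 30 / (2 × 6,750) = 64.9800

$64.98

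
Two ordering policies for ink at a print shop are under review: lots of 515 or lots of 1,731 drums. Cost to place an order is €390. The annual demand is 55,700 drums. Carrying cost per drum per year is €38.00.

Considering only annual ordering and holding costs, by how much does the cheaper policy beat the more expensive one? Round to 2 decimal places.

€6,527.19

Annual cost at Q: ordering D·S/Q plus holding Q·H/2.
TC(515) = (55,700/515)×390 + (515/2)×38 = €51,965.58
TC(1,731) = (55,700/1,731)×390 + (1,731/2)×38 = €45,438.39
|ΔTC| = |€51,965.58 − €45,438.39| = €6,527.19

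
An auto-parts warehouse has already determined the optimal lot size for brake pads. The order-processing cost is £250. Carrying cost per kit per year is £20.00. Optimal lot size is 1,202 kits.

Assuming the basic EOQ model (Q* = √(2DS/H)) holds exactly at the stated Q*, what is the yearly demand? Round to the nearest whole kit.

57,792 kits per year

From Q* = √(2DS/H) ⇒ Q*² = 2DS/H.
D = Q²H / (2S) = 1,202² × 20 / (2 × 250) = 57,792.16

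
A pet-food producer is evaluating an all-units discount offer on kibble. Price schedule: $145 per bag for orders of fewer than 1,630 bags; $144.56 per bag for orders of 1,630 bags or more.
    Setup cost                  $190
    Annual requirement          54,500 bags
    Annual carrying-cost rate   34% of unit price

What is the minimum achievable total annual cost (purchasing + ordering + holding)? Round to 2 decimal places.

H₁ = 34%×$145 = $49.3000;  H₂ = 34%×$144.56 = $49.1504
EOQ₁ = √(2×54,500×190/49.3000) = 648.14  (< 1,630, feasible at tier 1)
EOQ₂ = √(2×54,500×190/49.1504) = 649.12  (< 1,630 → use Q = 1,630 at tier-2 price)
TC(tier 1 (EOQ₁), Q≈648.1) = $7,934,453.14
TC(tier 2, Q≈1,630.0) = $7,924,930.34
Minimum at tier 2: $7,924,930.34

$7,924,930.34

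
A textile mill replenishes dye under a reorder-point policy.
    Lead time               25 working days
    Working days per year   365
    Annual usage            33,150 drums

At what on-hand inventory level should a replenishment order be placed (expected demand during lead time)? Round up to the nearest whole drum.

2,271 drums

Daily demand d = 33,150 / 365 = 90.822 drums/day
Demand during lead time = 90.822 × 25 = 2,270.55
Reorder point = 2,270.55 → round up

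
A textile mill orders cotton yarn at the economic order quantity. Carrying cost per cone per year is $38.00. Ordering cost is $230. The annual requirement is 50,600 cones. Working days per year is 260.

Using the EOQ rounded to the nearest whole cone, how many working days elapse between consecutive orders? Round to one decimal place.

Q* = √(2·D·S / H) = √(2·50,600·230 / 38) = √612,526.3 ≈ 782.64 → Q = 783 cones
Cycle time = (working days × Q)/D = (260 × 783) / 50,600 = 4.023 days

4.0 days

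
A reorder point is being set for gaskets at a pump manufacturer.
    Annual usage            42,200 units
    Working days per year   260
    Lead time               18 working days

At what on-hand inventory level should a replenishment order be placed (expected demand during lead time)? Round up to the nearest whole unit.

2,922 units

Daily demand d = 42,200 / 260 = 162.308 units/day
Demand during lead time = 162.308 × 18 = 2,921.54
Reorder point = 2,921.54 → round up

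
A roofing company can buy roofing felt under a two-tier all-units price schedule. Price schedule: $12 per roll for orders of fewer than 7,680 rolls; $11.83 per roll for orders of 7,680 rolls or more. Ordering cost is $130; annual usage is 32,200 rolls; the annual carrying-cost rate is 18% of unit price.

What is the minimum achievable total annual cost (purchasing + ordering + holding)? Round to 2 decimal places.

$389,647.95

H₁ = 18%×$12 = $2.1600;  H₂ = 18%×$11.83 = $2.1294
EOQ₁ = √(2×32,200×130/2.1600) = 1,968.74  (< 7,680, feasible at tier 1)
EOQ₂ = √(2×32,200×130/2.1294) = 1,982.83  (< 7,680 → use Q = 7,680 at tier-2 price)
TC(tier 1 (EOQ₁), Q≈1,968.7) = $390,652.47
TC(tier 2, Q≈7,680.0) = $389,647.95
Minimum at tier 2: $389,647.95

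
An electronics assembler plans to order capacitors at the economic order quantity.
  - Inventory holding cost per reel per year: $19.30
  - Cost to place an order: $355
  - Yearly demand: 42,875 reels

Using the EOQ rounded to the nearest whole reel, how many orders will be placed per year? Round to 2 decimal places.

34.14 orders per year

EOQ = √(2DS/H) = √(2 × 42,875 × 355 / 19.3)
    = √(1,577,266.84) ≈ 1,255.89 → Q = 1,256
Orders per year = D/Q = 42,875 / 1,256 = 34.136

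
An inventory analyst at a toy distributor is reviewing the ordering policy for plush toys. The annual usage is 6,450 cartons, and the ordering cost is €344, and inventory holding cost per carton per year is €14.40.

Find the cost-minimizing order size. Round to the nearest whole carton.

555 cartons

Q* = √(2·D·S / H) = √(2·6,450·344 / 14.4) = √308,166.7 ≈ 555.13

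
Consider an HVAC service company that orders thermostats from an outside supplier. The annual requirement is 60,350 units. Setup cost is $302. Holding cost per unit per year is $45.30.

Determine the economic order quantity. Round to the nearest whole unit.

2DS/H = 2·60,350·302/45.3 = 804,666.67
EOQ = √804,666.67 ≈ 897.03

897 units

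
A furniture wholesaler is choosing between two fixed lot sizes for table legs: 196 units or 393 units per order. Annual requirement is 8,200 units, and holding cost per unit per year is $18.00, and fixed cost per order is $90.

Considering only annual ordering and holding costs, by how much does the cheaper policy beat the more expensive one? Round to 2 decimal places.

$114.44

TC(Q) = (D/Q)S + (Q/2)H
TC(196) = (8,200/196)×90 + (196/2)×18 = $5,529.31
TC(393) = (8,200/393)×90 + (393/2)×18 = $5,414.86
|ΔTC| = |$5,529.31 − $5,414.86| = $114.44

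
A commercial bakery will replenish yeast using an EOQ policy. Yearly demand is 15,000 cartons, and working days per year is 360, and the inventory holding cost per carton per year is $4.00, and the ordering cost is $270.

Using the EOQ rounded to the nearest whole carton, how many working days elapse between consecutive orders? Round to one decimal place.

34.2 days

2DS/H = 2·15,000·270/4 = 2,025,000.00
EOQ = √2,025,000.00 ≈ 1,423.02 → Q = 1,423 cartons
Cycle time = (working days × Q)/D = (360 × 1,423) / 15,000 = 34.152 days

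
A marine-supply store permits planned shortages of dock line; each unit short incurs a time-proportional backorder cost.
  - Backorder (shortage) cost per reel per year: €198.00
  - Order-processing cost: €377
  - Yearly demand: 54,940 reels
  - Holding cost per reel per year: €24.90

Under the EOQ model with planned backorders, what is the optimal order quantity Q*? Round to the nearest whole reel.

Q* = √(2DS/H) · √((H + b)/b)
   = √(2 × 54,940 × 377 / 24.9) · √((24.9 + 198) / 198)
   = 1,289.824 × 1.0610 ≈ 1,368.53

1,369 reels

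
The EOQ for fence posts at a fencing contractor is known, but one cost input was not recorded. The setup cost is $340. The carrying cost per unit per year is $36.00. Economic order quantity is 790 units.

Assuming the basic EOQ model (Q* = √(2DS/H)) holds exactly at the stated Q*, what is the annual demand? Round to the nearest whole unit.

From Q* = √(2DS/H) ⇒ Q*² = 2DS/H.
D = Q²H / (2S) = 790² × 36 / (2 × 340) = 33,040.59

33,041 units per year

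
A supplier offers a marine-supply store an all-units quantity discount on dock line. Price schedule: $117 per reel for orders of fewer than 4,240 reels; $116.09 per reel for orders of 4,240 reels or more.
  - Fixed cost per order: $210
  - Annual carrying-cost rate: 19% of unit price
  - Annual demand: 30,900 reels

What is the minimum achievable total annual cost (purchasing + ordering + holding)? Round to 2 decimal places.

H₁ = 19%×$117 = $22.2300;  H₂ = 19%×$116.09 = $22.0571
EOQ₁ = √(2×30,900×210/22.2300) = 764.07  (< 4,240, feasible at tier 1)
EOQ₂ = √(2×30,900×210/22.0571) = 767.06  (< 4,240 → use Q = 4,240 at tier-2 price)
TC(tier 1 (EOQ₁), Q≈764.1) = $3,632,285.32
TC(tier 2, Q≈4,240.0) = $3,635,472.48
Minimum at tier 1 (EOQ₁): $3,632,285.32

$3,632,285.32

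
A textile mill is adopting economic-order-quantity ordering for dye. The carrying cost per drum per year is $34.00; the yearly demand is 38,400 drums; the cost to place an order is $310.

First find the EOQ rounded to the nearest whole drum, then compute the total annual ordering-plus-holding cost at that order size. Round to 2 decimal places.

$28,451.22

Optimal lot size Q* = (2 × 38,400 × $310 / $34)^½ ≈ 836.80 → Q = 837 drums
Annual ordering cost = (D/Q)·S = (38,400/837) × 310 = $14,222.22
Annual holding cost  = (Q/2)·H = (837/2) × 34 = $14,229.00
Total = $14,222.22 + $14,229.00 = $28,451.22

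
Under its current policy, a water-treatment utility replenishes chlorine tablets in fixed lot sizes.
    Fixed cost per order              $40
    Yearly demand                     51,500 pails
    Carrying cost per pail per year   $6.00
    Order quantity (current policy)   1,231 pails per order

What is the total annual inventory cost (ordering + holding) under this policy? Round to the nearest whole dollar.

$5,366

Orders/yr = 51,500/1,231 = 41.836; ordering cost = 41.836 × $40 = $1,673.44
Average inventory = 1,231/2 = 615.5; holding cost = 615.5 × $6 = $3,693.00
Total = $1,673.44 + $3,693.00 = $5,366.44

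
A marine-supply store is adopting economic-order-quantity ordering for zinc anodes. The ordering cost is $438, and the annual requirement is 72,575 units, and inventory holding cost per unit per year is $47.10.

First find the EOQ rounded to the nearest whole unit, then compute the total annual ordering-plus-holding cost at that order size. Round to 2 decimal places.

$54,721.25

2DS/H = 2·72,575·438/47.1 = 1,349,802.55
EOQ = √1,349,802.55 ≈ 1,161.81 → Q = 1,162 units
Ordering: D/Q × S = 72,575/1,162 × $438 = $27,356.15
Holding:  Q/2 × H = 1,162/2 × $47.1 = $27,365.10
Total = $27,356.15 + $27,365.10 = $54,721.25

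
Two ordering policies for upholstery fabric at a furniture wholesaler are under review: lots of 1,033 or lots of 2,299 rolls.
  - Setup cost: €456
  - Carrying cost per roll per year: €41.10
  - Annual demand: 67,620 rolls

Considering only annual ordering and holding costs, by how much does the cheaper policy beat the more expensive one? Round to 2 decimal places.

For each Q, cost = (D/Q)·S + (Q/2)·H.
TC(1,033) = (67,620/1,033)×456 + (1,033/2)×41.1 = €51,077.83
TC(2,299) = (67,620/2,299)×456 + (2,299/2)×41.1 = €60,656.68
Lots of 1,033 are cheaper by €9,578.85.

€9,578.85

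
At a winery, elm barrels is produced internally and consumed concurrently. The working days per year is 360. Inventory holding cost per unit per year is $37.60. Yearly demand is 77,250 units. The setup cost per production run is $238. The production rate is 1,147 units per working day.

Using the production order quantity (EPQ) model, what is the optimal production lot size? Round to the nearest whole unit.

d = 77,250/360 = 214.5833 units/day;  effective holding cost H(1 − d/p) = 37.6·(1 − 214.5833/1147) = 30.56571
Q* = √(2DS / H_eff) = √(2·77,250·238 / 30.56571) ≈ 1,096.82

1,097 units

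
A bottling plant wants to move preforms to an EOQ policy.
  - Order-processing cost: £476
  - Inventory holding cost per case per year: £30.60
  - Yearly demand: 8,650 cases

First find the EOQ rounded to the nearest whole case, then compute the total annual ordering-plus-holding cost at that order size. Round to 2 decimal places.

£15,874.03

EOQ = √(2DS/H) = √(2 × 8,650 × 476 / 30.6)
    = √(269,111.11) ≈ 518.76 → Q = 519 cases
Annual ordering cost = (D/Q)·S = (8,650/519) × 476 = £7,933.33
Annual holding cost  = (Q/2)·H = (519/2) × 30.6 = £7,940.70
Total = £7,933.33 + £7,940.70 = £15,874.03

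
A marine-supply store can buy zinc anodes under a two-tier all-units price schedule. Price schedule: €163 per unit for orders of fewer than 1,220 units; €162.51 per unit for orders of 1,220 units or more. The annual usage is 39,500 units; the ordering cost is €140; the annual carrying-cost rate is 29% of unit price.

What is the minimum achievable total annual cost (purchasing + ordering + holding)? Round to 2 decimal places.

€6,452,425.81

H₁ = 29%×€163 = €47.2700;  H₂ = 29%×€162.51 = €47.1279
EOQ₁ = √(2×39,500×140/47.2700) = 483.71  (< 1,220, feasible at tier 1)
EOQ₂ = √(2×39,500×140/47.1279) = 484.44  (< 1,220 → use Q = 1,220 at tier-2 price)
TC(tier 1 (EOQ₁), Q≈483.7) = €6,461,364.96
TC(tier 2, Q≈1,220.0) = €6,452,425.81
Minimum at tier 2: €6,452,425.81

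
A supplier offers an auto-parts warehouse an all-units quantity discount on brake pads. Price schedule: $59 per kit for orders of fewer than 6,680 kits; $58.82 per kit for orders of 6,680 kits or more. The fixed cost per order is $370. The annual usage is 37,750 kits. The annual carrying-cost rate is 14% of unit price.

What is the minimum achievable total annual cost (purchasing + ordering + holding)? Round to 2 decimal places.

$2,242,440.23

H₁ = 14%×$59 = $8.2600;  H₂ = 14%×$58.82 = $8.2348
EOQ₁ = √(2×37,750×370/8.2600) = 1,839.01  (< 6,680, feasible at tier 1)
EOQ₂ = √(2×37,750×370/8.2348) = 1,841.82  (< 6,680 → use Q = 6,680 at tier-2 price)
TC(tier 1 (EOQ₁), Q≈1,839.0) = $2,242,440.23
TC(tier 2, Q≈6,680.0) = $2,250,050.18
Minimum at tier 1 (EOQ₁): $2,242,440.23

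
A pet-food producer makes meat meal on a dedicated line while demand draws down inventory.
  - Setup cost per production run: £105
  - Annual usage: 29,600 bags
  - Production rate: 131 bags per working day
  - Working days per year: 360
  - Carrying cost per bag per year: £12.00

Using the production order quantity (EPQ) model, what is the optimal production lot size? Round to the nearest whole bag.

Daily demand d = 29,600/360 = 82.222; p = 131; 1 − d/p = 0.37235
EPQ = √(2DS / (H(1 − d/p)))
    = √(2 × 29,600 × 105 / (12 × 0.37235)) ≈ 1,179.48

1,179 bags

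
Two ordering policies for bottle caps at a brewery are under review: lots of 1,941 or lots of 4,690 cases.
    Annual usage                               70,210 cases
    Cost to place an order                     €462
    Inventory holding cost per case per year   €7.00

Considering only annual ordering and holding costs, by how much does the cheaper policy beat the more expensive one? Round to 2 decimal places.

€173.79

For each Q, cost = (D/Q)·S + (Q/2)·H.
TC(1,941) = (70,210/1,941)×462 + (1,941/2)×7 = €23,505.00
TC(4,690) = (70,210/4,690)×462 + (4,690/2)×7 = €23,331.21
Cheaper: Q = 4,690.  Difference = €173.79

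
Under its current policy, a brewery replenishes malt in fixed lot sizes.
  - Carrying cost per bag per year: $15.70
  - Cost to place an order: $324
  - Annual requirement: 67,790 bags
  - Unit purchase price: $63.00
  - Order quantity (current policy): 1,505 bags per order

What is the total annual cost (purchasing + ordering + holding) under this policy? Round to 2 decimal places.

Annual ordering cost = (D/Q)·S = (67,790/1,505) × 324 = $14,593.99
Annual holding cost  = (Q/2)·H = (1,505/2) × 15.7 = $11,814.25
Purchase cost = D·C = 67,790 × 63 = $4,270,770.00
Total = $14,593.99 + $11,814.25 + $4,270,770.00 = $4,297,178.24

$4,297,178.24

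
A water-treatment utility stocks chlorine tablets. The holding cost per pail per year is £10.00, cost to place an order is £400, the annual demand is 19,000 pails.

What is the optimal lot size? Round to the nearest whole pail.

EOQ = √(2DS/H) = √(2 × 19,000 × 400 / 10)
    = √(1,520,000.00) ≈ 1,232.88

1,233 pails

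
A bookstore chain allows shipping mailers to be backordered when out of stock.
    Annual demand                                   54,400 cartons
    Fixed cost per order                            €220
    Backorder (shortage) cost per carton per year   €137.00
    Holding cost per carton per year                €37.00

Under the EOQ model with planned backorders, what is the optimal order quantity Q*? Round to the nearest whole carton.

Q* = √(2DS/H) · √((H + b)/b)
   = √(2 × 54,400 × 220 / 37) · √((37 + 137) / 137)
   = 804.313 × 1.1270 ≈ 906.44

906 cartons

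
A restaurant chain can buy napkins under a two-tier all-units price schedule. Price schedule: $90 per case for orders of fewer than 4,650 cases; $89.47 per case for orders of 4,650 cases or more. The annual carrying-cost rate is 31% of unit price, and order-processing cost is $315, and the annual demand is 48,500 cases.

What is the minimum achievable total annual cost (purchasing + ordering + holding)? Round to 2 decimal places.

H₁ = 31%×$90 = $27.9000;  H₂ = 31%×$89.47 = $27.7357
EOQ₁ = √(2×48,500×315/27.9000) = 1,046.50  (< 4,650, feasible at tier 1)
EOQ₂ = √(2×48,500×315/27.7357) = 1,049.59  (< 4,650 → use Q = 4,650 at tier-2 price)
TC(tier 1 (EOQ₁), Q≈1,046.5) = $4,394,197.34
TC(tier 2, Q≈4,650.0) = $4,407,065.99
Minimum at tier 1 (EOQ₁): $4,394,197.34

$4,394,197.34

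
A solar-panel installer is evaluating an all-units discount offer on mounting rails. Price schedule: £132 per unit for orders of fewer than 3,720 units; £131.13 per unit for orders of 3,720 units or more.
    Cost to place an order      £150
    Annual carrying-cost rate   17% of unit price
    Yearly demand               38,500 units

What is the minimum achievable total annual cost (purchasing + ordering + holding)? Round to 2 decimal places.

£5,091,520.73

H₁ = 17%×£132 = £22.4400;  H₂ = 17%×£131.13 = £22.2921
EOQ₁ = √(2×38,500×150/22.4400) = 717.43  (< 3,720, feasible at tier 1)
EOQ₂ = √(2×38,500×150/22.2921) = 719.81  (< 3,720 → use Q = 3,720 at tier-2 price)
TC(tier 1 (EOQ₁), Q≈717.4) = £5,098,099.13
TC(tier 2, Q≈3,720.0) = £5,091,520.73
Minimum at tier 2: £5,091,520.73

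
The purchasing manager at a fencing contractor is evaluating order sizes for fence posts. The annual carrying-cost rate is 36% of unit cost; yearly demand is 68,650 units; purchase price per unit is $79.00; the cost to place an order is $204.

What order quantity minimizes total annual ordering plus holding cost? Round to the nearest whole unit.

992 units

Holding cost per unit per year: H = 36% × $79 = $28.4400
Optimal lot size Q* = (2 × 68,650 × $204 / $28.44)^½ ≈ 992.40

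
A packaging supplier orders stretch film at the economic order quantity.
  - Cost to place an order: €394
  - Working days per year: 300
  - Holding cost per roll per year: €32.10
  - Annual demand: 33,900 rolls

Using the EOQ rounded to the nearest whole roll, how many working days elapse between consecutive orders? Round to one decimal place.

8.1 days

2DS/H = 2·33,900·394/32.1 = 832,186.92
EOQ = √832,186.92 ≈ 912.24 → Q = 912 rolls
Cycle time = (working days × Q)/D = (300 × 912) / 33,900 = 8.071 days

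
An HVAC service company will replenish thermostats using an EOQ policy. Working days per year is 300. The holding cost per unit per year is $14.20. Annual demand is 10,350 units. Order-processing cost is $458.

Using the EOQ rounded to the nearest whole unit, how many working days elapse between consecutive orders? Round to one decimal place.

23.7 days

EOQ = √(2DS/H) = √(2 × 10,350 × 458 / 14.2)
    = √(667,647.89) ≈ 817.10 → Q = 817 units
T = Q/D × 300 days = 817/10,350 × 300 = 23.681 days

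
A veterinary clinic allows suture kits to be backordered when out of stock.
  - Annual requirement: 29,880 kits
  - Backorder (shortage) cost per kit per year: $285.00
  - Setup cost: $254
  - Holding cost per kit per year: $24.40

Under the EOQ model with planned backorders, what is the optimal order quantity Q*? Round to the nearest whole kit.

Basic EOQ = √(2·29,880·254/24.4) = 788.728
Backorder adjustment √((H+b)/b) = √((24.4+285)/285) = 1.0419
Q* = 788.728 × 1.0419 ≈ 821.80

822 kits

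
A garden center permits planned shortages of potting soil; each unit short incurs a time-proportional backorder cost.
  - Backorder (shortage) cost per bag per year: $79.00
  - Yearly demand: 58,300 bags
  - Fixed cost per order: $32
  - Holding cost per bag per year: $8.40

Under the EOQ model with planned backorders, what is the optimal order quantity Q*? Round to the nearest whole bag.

701 bags

Q* = √(2DS/H) · √((H + b)/b)
   = √(2 × 58,300 × 32 / 8.4) · √((8.4 + 79) / 79)
   = 666.476 × 1.0518 ≈ 701.01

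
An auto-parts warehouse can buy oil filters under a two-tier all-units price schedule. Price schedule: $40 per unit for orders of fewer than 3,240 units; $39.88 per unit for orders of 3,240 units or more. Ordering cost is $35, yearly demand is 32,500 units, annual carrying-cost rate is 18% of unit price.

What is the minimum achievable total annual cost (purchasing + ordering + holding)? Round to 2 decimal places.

$1,304,047.22

H₁ = 18%×$40 = $7.2000;  H₂ = 18%×$39.88 = $7.1784
EOQ₁ = √(2×32,500×35/7.2000) = 562.11  (< 3,240, feasible at tier 1)
EOQ₂ = √(2×32,500×35/7.1784) = 562.96  (< 3,240 → use Q = 3,240 at tier-2 price)
TC(tier 1 (EOQ₁), Q≈562.1) = $1,304,047.22
TC(tier 2, Q≈3,240.0) = $1,308,080.09
Minimum at tier 1 (EOQ₁): $1,304,047.22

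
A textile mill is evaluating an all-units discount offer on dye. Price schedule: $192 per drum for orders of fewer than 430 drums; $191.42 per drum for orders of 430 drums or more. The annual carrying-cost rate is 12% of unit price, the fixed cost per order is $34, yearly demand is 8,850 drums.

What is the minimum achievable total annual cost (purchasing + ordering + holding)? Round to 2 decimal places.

H₁ = 12%×$192 = $23.0400;  H₂ = 12%×$191.42 = $22.9704
EOQ₁ = √(2×8,850×34/23.0400) = 161.62  (< 430, feasible at tier 1)
EOQ₂ = √(2×8,850×34/22.9704) = 161.86  (< 430 → use Q = 430 at tier-2 price)
TC(tier 1 (EOQ₁), Q≈161.6) = $1,702,923.64
TC(tier 2, Q≈430.0) = $1,699,705.40
Minimum at tier 2: $1,699,705.40

$1,699,705.40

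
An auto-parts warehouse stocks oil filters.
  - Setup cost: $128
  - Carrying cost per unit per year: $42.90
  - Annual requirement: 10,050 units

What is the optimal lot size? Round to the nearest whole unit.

Optimal lot size Q* = (2 × 10,050 × $128 / $42.9)^½ ≈ 244.89

245 units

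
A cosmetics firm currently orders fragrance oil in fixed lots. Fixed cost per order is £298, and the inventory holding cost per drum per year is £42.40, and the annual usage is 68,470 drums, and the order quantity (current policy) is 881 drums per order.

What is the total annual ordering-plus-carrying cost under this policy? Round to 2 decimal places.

Orders/yr = 68,470/881 = 77.719; ordering cost = 77.719 × £298 = £23,160.11
Average inventory = 881/2 = 440.5; holding cost = 440.5 × £42.4 = £18,677.20
Total = £23,160.11 + £18,677.20 = £41,837.31

£41,837.31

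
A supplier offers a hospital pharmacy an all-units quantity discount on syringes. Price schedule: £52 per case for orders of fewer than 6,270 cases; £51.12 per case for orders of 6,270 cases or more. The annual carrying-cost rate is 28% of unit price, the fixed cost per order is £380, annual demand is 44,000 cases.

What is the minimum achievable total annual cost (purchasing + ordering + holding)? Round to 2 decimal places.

£2,296,819.80

H₁ = 28%×£52 = £14.5600;  H₂ = 28%×£51.12 = £14.3136
EOQ₁ = √(2×44,000×380/14.5600) = 1,515.49  (< 6,270, feasible at tier 1)
EOQ₂ = √(2×44,000×380/14.3136) = 1,528.48  (< 6,270 → use Q = 6,270 at tier-2 price)
TC(tier 1 (EOQ₁), Q≈1,515.5) = £2,310,065.50
TC(tier 2, Q≈6,270.0) = £2,296,819.80
Minimum at tier 2: £2,296,819.80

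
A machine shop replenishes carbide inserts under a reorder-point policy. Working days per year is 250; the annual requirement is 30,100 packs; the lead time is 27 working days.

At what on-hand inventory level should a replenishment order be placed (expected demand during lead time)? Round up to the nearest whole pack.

Daily demand d = 30,100 / 250 = 120.400 packs/day
Demand during lead time = 120.400 × 27 = 3,250.80
Reorder point = 3,250.80 → round up

3,251 packs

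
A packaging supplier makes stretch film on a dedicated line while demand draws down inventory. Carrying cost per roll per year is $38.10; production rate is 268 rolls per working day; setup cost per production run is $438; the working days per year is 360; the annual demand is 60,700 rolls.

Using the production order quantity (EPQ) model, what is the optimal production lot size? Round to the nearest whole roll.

1,940 rolls

Daily demand d = 60,700/360 = 168.611; p = 268; 1 − d/p = 0.37085
EPQ = √(2DS / (H(1 − d/p)))
    = √(2 × 60,700 × 438 / (38.1 × 0.37085)) ≈ 1,939.91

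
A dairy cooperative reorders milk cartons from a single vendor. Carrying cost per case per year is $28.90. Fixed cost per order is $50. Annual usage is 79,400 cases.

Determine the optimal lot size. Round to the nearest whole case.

2DS/H = 2·79,400·50/28.9 = 274,740.48
EOQ = √274,740.48 ≈ 524.16

524 cases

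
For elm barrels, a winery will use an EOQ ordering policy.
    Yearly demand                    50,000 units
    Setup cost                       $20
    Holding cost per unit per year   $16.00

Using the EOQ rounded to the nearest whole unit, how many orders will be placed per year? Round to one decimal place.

141.2 orders per year

Q* = √(2·D·S / H) = √(2·50,000·20 / 16) = √125,000.0 ≈ 353.55 → Q = 354
N = D/Q = 50,000/354 ≈ 141.243 orders/yr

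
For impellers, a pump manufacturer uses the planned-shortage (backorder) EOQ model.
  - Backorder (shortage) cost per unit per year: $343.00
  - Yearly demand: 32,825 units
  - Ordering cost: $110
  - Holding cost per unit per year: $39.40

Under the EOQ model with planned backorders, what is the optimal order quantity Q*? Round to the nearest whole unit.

Basic EOQ = √(2·32,825·110/39.4) = 428.120
Backorder adjustment √((H+b)/b) = √((39.4+343)/343) = 1.0559
Q* = 428.120 × 1.0559 ≈ 452.04

452 units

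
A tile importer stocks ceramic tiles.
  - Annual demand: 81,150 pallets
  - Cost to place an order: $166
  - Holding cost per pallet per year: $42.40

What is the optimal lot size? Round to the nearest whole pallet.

797 pallets

2DS/H = 2·81,150·166/42.4 = 635,419.81
EOQ = √635,419.81 ≈ 797.13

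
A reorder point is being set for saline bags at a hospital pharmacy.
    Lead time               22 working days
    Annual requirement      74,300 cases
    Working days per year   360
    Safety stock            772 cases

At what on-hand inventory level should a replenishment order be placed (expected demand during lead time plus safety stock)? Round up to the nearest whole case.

Daily demand d = 74,300 / 360 = 206.389 cases/day
Demand during lead time = 206.389 × 22 = 4,540.56
Reorder point = 4,540.56 + 772 = 5,312.56 → round up

5,313 cases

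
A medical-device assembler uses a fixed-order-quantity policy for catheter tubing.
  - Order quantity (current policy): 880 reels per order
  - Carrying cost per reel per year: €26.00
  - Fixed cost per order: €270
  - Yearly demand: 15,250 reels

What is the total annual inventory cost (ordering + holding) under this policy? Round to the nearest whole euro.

€16,119

Orders/yr = 15,250/880 = 17.330; ordering cost = 17.330 × €270 = €4,678.98
Average inventory = 880/2 = 440; holding cost = 440 × €26 = €11,440.00
Total = €4,678.98 + €11,440.00 = €16,118.98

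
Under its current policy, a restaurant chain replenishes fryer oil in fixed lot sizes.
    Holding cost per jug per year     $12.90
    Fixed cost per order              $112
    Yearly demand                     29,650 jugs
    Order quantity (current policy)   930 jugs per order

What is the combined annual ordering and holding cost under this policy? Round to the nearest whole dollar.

Annual ordering cost = (D/Q)·S = (29,650/930) × 112 = $3,570.75
Annual holding cost  = (Q/2)·H = (930/2) × 12.9 = $5,998.50
Total = $3,570.75 + $5,998.50 = $9,569.25

$9,569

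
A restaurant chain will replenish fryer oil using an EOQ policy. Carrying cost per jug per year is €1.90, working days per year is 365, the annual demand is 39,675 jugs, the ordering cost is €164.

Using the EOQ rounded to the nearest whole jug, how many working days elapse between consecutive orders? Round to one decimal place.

24.1 days

2DS/H = 2·39,675·164/1.9 = 6,849,157.89
EOQ = √6,849,157.89 ≈ 2,617.09 → Q = 2,617 jugs
Cycle time = (working days × Q)/D = (365 × 2,617) / 39,675 = 24.076 days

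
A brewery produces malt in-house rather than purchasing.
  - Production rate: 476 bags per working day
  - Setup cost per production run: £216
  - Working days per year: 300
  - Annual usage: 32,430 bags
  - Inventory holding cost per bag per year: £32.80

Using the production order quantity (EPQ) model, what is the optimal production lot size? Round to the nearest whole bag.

Daily demand d = 32,430/300 = 108.100; p = 476; 1 − d/p = 0.77290
EPQ = √(2DS / (H(1 − d/p)))
    = √(2 × 32,430 × 216 / (32.8 × 0.77290)) ≈ 743.39

743 bags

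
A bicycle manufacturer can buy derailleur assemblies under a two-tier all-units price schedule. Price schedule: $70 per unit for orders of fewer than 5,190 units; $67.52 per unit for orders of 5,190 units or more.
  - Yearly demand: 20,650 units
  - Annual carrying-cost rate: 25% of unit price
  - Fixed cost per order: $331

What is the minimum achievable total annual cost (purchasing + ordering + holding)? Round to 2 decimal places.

H₁ = 25%×$70 = $17.5000;  H₂ = 25%×$67.52 = $16.8800
EOQ₁ = √(2×20,650×331/17.5000) = 883.83  (< 5,190, feasible at tier 1)
EOQ₂ = √(2×20,650×331/16.8800) = 899.92  (< 5,190 → use Q = 5,190 at tier-2 price)
TC(tier 1 (EOQ₁), Q≈883.8) = $1,460,967.07
TC(tier 2, Q≈5,190.0) = $1,439,408.58
Minimum at tier 2: $1,439,408.58

$1,439,408.58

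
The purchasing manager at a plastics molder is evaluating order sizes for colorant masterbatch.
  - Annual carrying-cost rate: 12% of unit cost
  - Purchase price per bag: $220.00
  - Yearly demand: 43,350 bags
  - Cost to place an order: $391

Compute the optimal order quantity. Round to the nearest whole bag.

Carrying cost H = $220 × 12% = $26.4000/bag/yr
EOQ = √(2DS/H) = √(2 × 43,350 × 391 / 26.4)
    = √(1,284,079.55) ≈ 1,133.17

1,133 bags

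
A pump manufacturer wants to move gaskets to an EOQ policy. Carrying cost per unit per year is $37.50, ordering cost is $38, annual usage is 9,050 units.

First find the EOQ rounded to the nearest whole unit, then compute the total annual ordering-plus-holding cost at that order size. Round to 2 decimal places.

$5,078.66

Q* = √(2·D·S / H) = √(2·9,050·38 / 37.5) = √18,341.3 ≈ 135.43 → Q = 135 units
Ordering: D/Q × S = 9,050/135 × $38 = $2,547.41
Holding:  Q/2 × H = 135/2 × $37.5 = $2,531.25
Total = $2,547.41 + $2,531.25 = $5,078.66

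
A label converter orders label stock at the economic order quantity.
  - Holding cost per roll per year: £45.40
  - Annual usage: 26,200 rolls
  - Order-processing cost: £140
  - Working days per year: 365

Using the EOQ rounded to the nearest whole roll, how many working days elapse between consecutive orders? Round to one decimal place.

5.6 days

Optimal lot size Q* = (2 × 26,200 × £140 / £45.4)^½ ≈ 401.98 → Q = 402 rolls
Cycle time = (working days × Q)/D = (365 × 402) / 26,200 = 5.600 days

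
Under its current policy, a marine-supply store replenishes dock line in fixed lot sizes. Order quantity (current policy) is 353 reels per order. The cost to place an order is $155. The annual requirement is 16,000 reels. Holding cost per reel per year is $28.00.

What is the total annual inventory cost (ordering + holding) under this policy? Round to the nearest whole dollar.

Annual ordering cost = (D/Q)·S = (16,000/353) × 155 = $7,025.50
Annual holding cost  = (Q/2)·H = (353/2) × 28 = $4,942.00
Total = $7,025.50 + $4,942.00 = $11,967.50

$11,967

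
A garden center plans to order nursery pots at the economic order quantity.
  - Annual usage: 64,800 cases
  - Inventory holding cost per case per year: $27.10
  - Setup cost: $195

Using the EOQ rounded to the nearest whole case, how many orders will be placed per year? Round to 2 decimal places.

67.08 orders per year

Q* = √(2·D·S / H) = √(2·64,800·195 / 27.1) = √932,546.1 ≈ 965.68 → Q = 966
Orders per year = D/Q = 64,800 / 966 = 67.081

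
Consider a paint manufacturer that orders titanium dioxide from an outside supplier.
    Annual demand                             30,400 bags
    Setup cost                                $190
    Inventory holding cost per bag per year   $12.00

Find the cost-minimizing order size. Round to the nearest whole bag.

981 bags

2DS/H = 2·30,400·190/12 = 962,666.67
EOQ = √962,666.67 ≈ 981.16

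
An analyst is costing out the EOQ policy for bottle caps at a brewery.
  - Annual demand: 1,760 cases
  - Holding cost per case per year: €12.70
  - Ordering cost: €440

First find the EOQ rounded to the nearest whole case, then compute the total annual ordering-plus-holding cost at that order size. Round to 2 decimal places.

€4,435.06

Q* = √(2·D·S / H) = √(2·1,760·440 / 12.7) = √121,952.8 ≈ 349.22 → Q = 349 cases
Orders/yr = 1,760/349 = 5.043; ordering cost = 5.043 × €440 = €2,218.91
Average inventory = 349/2 = 174.5; holding cost = 174.5 × €12.7 = €2,216.15
Total = €2,218.91 + €2,216.15 = €4,435.06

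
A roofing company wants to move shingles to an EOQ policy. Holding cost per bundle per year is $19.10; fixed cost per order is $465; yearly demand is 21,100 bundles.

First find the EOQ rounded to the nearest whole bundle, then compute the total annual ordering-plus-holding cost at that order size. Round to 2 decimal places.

Optimal lot size Q* = (2 × 21,100 × $465 / $19.1)^½ ≈ 1,013.60 → Q = 1,014 bundles
Ordering: D/Q × S = 21,100/1,014 × $465 = $9,676.04
Holding:  Q/2 × H = 1,014/2 × $19.1 = $9,683.70
Total = $9,676.04 + $9,683.70 = $19,359.74

$19,359.74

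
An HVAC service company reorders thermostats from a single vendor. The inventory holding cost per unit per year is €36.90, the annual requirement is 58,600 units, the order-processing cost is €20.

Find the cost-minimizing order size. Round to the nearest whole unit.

2DS/H = 2·58,600·20/36.9 = 63,523.04
EOQ = √63,523.04 ≈ 252.04

252 units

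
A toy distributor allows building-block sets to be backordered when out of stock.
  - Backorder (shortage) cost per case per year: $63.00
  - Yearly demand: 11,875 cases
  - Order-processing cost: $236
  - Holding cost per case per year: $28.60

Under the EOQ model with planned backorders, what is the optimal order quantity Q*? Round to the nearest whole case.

Q* = √(2DS/H) · √((H + b)/b)
   = √(2 × 11,875 × 236 / 28.6) · √((28.6 + 63) / 63)
   = 442.695 × 1.2058 ≈ 533.80

534 cases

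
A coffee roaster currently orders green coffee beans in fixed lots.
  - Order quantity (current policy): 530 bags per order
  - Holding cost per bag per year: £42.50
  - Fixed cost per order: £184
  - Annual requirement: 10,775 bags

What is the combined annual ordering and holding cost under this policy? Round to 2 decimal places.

Ordering: D/Q × S = 10,775/530 × £184 = £3,740.75
Holding:  Q/2 × H = 530/2 × £42.5 = £11,262.50
Total = £3,740.75 + £11,262.50 = £15,003.25

£15,003.25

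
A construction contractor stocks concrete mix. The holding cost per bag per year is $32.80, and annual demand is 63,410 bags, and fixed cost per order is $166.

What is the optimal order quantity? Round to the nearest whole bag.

801 bags

EOQ = √(2DS/H) = √(2 × 63,410 × 166 / 32.8)
    = √(641,832.93) ≈ 801.14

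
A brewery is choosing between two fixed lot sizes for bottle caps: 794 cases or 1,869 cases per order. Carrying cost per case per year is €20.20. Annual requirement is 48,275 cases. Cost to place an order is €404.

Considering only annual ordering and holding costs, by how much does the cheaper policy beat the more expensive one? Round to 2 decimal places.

€3,270.55

Annual cost at Q: ordering D·S/Q plus holding Q·H/2.
TC(794) = (48,275/794)×404 + (794/2)×20.2 = €32,582.50
TC(1,869) = (48,275/1,869)×404 + (1,869/2)×20.2 = €29,311.95
Lots of 1,869 are cheaper by €3,270.55.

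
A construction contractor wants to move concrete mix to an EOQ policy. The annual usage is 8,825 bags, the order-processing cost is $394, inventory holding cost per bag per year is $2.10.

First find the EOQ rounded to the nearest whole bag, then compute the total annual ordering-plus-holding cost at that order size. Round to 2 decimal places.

EOQ = √(2DS/H) = √(2 × 8,825 × 394 / 2.1)
    = √(3,311,476.19) ≈ 1,819.75 → Q = 1,820 bags
Ordering: D/Q × S = 8,825/1,820 × $394 = $1,910.47
Holding:  Q/2 × H = 1,820/2 × $2.1 = $1,911.00
Total = $1,910.47 + $1,911.00 = $3,821.47

$3,821.47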